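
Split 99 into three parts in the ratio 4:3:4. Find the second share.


Ratio = 4:3:4
Total parts = 4 + 3 + 4 = 11
Value per part = 99 / 11 = 9
First share = 4 * 9 = 36
Middle share = 3 * 9 = 27
Third share = 4 * 9 = 36

27


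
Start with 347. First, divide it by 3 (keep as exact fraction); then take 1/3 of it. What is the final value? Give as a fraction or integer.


Start with 347.
Step 1: Divide by 3: 347 / 3 = 347/3
Step 2: Take 1/3: 347/3 * 1/3 = 347/9
Final result = 347/9

347/9


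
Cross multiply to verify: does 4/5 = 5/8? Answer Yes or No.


Cross multiply to check 4/5 = 5/8
Left cross product: 4 * 8 = 32
Right cross product: 5 * 5 = 25
32 != 25
Not equal, so proportions differ => No

No


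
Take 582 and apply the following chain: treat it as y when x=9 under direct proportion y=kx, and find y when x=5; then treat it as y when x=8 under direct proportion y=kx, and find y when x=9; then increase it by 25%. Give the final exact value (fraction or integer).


Start with 582.
Step 1: Direct prop: k = (582)/9; new y = k*5 = 582*5/9 = 970/3
Step 2: Direct prop: k = (970/3)/8; new y = k*9 = 970/3*9/8 = 1455/4
Step 3: Increase by 25%: 1455/4 * 125/100 = 7275/16
Final result = 7275/16

7275/16


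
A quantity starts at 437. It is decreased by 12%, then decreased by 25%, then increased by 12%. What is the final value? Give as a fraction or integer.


Start: 437
Step 1: decrease by 12% => multiply by 88/100
  437 * 88/100 = 9614/25
Step 2: decrease by 25% => multiply by 75/100
  9614/25 * 75/100 = 14421/50
Step 3: increase by 12% => multiply by 112/100
  14421/50 * 112/100 = 201894/625
Final value = 201894/625

201894/625


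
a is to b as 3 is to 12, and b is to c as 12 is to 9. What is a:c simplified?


Given a:b = 3:12 and b:c = 12:9
Make b consistent. Multiply first ratio by 12: a:b = 36:144
Multiply second ratio by 12: b:c = 144:108
Now b = 144 in both, so a:b:c = 36:144:108
Therefore a:c = 36:108
Simplify by GCD: a:c = 1:3

1:3


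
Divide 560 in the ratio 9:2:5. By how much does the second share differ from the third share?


Total parts = 9 + 2 + 5 = 16
Value per part = 560 / 16 = 35
Shares: 9*35=315, 2*35=70, 5*35=175
Second share = 70, third share = 175
Difference = |70 - 175| = 105

105


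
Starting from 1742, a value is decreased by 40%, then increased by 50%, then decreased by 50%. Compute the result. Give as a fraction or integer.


Start: 1742
Step 1: decrease by 40% => multiply by 60/100
  1742 * 60/100 = 5226/5
Step 2: increase by 50% => multiply by 150/100
  5226/5 * 150/100 = 7839/5
Step 3: decrease by 50% => multiply by 50/100
  7839/5 * 50/100 = 7839/10
Final value = 7839/10

7839/10


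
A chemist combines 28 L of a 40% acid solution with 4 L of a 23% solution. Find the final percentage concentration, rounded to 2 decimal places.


Solute in mixture 1 = 40% of 28 L = 28*40/100 = 56/5 L
Solute in mixture 2 = 23% of 4 L = 4*23/100 = 23/25 L
Total solute = 56/5 + 23/25 = 303/25 L
Total volume = 28 + 4 = 32 L
Final concentration = 303/25/32 * 100 = 37.88%

37.88


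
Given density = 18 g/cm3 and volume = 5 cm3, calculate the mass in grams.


Using mass = density * volume
Density = 18 g/cm3
Volume = 5 cm3
Mass = 18 * 5
= 90 g

90


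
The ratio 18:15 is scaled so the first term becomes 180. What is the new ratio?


Original ratio: 18:15
First term target: 180
Scale factor = 180 / 18 = 10
Multiply second term: 15 * 10 = 150
Equivalent ratio = 180:150

180:150


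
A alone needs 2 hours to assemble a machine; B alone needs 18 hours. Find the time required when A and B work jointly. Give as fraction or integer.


Rate of A = 1/2 job per hour
Rate of B = 1/18 job per hour
Combined rate = 1/2 + 1/18
Find common denominator: (18 + 2)/(2*18) = 20/36
Combined rate = 5/9 job per hour
Time together = 1 / (5/9) = 9/5 hours

9/5


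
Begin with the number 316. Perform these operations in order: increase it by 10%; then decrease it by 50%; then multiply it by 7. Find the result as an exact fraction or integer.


Start with 316.
Step 1: Increase by 10%: 316 * 110/100 = 1738/5
Step 2: Decrease by 50%: 1738/5 * 50/100 = 869/5
Step 3: Multiply by 7: 869/5 * 7 = 6083/5
Final result = 6083/5

6083/5


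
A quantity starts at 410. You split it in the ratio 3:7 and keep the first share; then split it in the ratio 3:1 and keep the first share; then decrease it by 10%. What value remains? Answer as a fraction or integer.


Start with 410.
Step 1: Split 3:7, first share = 410 * 3/10 = 123
Step 2: Split 3:1, first share = 123 * 3/4 = 369/4
Step 3: Decrease by 10%: 369/4 * 90/100 = 3321/40
Final result = 3321/40

3321/40


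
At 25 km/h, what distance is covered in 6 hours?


Using distance = speed * time
Speed = 25 km/h
Time = 6 hours
Distance = 25 * 6
= 150 km

150


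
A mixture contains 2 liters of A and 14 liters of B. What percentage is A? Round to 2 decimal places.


Volume of A = 2 L
Volume of B = 14 L
Total volume = 2 + 14 = 16 L
Percentage of A = (2/16) * 100
= 12.50%

12.50


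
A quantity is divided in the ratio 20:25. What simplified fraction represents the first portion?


Total parts = 20 + 25 = 45
First part fraction = 20/45
Simplify: 20/45 = 4/9

4/9


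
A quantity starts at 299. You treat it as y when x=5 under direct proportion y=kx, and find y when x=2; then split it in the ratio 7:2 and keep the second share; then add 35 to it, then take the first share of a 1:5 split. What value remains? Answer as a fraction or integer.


Start with 299.
Step 1: Direct prop: k = (299)/5; new y = k*2 = 299*2/5 = 598/5
Step 2: Split 7:2, second share = 598/5 * 2/9 = 1196/45
Step 3: Add 35: 1196/45+35=2771/45; split 1:5 first = 2771/45*1/6 = 2771/270
Final result = 2771/270

2771/270


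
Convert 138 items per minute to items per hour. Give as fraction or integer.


Converting from per minute to per hour
Rate = 138 items per minute
Multiply by 60: 138 * 60
= 8280 items per hour

8280


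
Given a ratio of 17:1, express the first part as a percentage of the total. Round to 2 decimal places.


Total parts = 17 + 1 = 18
First part fraction = 17/18
Percentage = (17/18) * 100
= 0.944444 * 100
= 94.44%

94.44


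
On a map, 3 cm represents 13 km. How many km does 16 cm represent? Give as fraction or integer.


Map scale: 3 cm = 13 km
Measured distance on map = 16 cm
Set up proportion: 16 * 13 / 3
= 208 / 3
= 208/3 km

208/3


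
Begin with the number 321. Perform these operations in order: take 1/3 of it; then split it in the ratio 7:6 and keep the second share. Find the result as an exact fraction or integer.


Start with 321.
Step 1: Take 1/3: 321 * 1/3 = 107
Step 2: Split 7:6, second share = 107 * 6/13 = 642/13
Final result = 642/13

642/13


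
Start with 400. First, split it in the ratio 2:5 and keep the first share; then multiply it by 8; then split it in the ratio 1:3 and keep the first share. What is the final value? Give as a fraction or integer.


Start with 400.
Step 1: Split 2:5, first share = 400 * 2/7 = 800/7
Step 2: Multiply by 8: 800/7 * 8 = 6400/7
Step 3: Split 1:3, first share = 6400/7 * 1/4 = 1600/7
Final result = 1600/7

1600/7


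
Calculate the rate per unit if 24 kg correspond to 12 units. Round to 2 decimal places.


Total kg = 24
Number of units = 12
Unit rate = 24 / 12
= 2 kg per unit

2


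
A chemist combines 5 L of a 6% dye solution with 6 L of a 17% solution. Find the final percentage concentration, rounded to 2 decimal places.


Solute in mixture 1 = 6% of 5 L = 5*6/100 = 3/10 L
Solute in mixture 2 = 17% of 6 L = 6*17/100 = 51/50 L
Total solute = 3/10 + 51/50 = 33/25 L
Total volume = 5 + 6 = 11 L
Final concentration = 33/25/11 * 100 = 12.00%

12.00


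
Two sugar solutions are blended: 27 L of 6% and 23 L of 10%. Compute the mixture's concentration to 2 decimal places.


Solute in mixture 1 = 6% of 27 L = 27*6/100 = 81/50 L
Solute in mixture 2 = 10% of 23 L = 23*10/100 = 23/10 L
Total solute = 81/50 + 23/10 = 98/25 L
Total volume = 27 + 23 = 50 L
Final concentration = 98/25/50 * 100 = 7.84%

7.84


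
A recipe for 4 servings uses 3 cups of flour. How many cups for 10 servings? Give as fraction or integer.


Original: 3 cups for 4 servings
Target servings = 10
Scaling factor = 10/4
New amount = 3 * 10/4
= 30/4
= 15/2 cups

15/2


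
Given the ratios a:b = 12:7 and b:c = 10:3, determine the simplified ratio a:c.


Given a:b = 12:7 and b:c = 10:3
Make b consistent. Multiply first ratio by 10: a:b = 120:70
Multiply second ratio by 7: b:c = 70:21
Now b = 70 in both, so a:b:c = 120:70:21
Therefore a:c = 120:21
Simplify by GCD: a:c = 40:7

40:7


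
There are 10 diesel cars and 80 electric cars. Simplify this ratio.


Find GCD(10, 80)
GCD = 10
Divide both by 10: 10/10 = 1, 80/10 = 8
Simplified ratio = 1:8

1:8


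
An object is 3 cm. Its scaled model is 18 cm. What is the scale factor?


Original length = 3 cm
Scaled length = 18 cm
Scale factor = 18 / 3
= 6

6


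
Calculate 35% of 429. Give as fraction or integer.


Compute 35% of 429
Convert percentage: 35% = 35/100
Multiply: 429 * 35/100
= 15015/100
= 3003/20

3003/20


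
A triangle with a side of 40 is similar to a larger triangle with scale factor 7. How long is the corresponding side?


Similar triangles have proportional sides
Scale factor = 7
Smaller side = 40
Corresponding larger side = 40 * 7
= 280

280


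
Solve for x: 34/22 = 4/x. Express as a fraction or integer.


Setting up: 34/22 = 4/x
Cross multiply: 34 * x = 22 * 4
34x = 88
x = 88/34
x = 44/17

44/17


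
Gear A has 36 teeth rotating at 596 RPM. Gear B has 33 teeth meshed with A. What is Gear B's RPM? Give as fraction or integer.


Gear ratio: teeth_A * RPM_A = teeth_B * RPM_B
36 * 596 = 33 * RPM_B
21456 = 33 * RPM_B
RPM_B = 21456 / 33
RPM_B = 7152/11

7152/11


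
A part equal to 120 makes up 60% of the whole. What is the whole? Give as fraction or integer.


Given: 120 is 60% of the whole
Set up: 120 = 60/100 * whole
whole = 120 * 100 / 60
whole = 12000 / 60
whole = 200

200


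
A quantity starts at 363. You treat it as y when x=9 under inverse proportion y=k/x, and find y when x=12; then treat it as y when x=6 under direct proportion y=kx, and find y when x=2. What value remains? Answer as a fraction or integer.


Start with 363.
Step 1: Inverse prop: k = (363)*9; new y = k/12 = 363*9/12 = 1089/4
Step 2: Direct prop: k = (1089/4)/6; new y = k*2 = 1089/4*2/6 = 363/4
Final result = 363/4

363/4


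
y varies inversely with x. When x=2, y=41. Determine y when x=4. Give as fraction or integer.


Inverse proportion: y = k/x
Find k: k = 2 * 41 = 82
Compute y at x=4: y = 82/4
y = 41/2

41/2


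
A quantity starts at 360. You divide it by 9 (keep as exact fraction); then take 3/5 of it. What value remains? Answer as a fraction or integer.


Start with 360.
Step 1: Divide by 9: 360 / 9 = 40
Step 2: Take 3/5: 40 * 3/5 = 24
Final result = 24

24


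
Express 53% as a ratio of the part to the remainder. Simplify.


Part = 53%, Remainder = 47%
Ratio = 53:47
GCD(53, 47) = 1
Simplify: 53:47 = 53:47

53:47


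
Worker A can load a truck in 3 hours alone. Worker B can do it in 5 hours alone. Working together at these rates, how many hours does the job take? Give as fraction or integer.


Rate of A = 1/3 job per hour
Rate of B = 1/5 job per hour
Combined rate = 1/3 + 1/5
Find common denominator: (5 + 3)/(3*5) = 8/15
Combined rate = 8/15 job per hour
Time together = 1 / (8/15) = 15/8 hours

15/8


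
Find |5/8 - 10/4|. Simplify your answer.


Simplify: 5/8 = 5/8 and 10/4 = 5/2
Find common denominator: LCD = 8
Convert: 5/8 and 20/8
Difference = |5 - 20|/8 = 15/8
Simplified = 15/8

15/8


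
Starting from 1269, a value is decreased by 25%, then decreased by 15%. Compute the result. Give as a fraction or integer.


Start: 1269
Step 1: decrease by 25% => multiply by 75/100
  1269 * 75/100 = 3807/4
Step 2: decrease by 15% => multiply by 85/100
  3807/4 * 85/100 = 64719/80
Final value = 64719/80

64719/80


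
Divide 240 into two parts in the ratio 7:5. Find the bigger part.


Total parts = 7 + 5 = 12
Value per part = 240 / 12 = 20
First share = 7 * 20 = 140
Second share = 5 * 20 = 100
Larger share = 140

140


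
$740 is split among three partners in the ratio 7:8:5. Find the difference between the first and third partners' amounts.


Total parts = 7 + 8 + 5 = 20
Value per part = 740 / 20 = 37
Shares: 7*37=259, 8*37=296, 5*37=185
First share = 259, third share = 185
Difference = |259 - 185| = 74

74


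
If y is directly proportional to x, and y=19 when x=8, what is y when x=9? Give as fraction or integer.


Direct proportion: y = kx
Find k: k = 19/8 = 19/8
Compute y at x=9: y = 19/8 * 9
y = 171/8

171/8


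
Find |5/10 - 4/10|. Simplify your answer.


Simplify: 5/10 = 1/2 and 4/10 = 2/5
Find common denominator: LCD = 10
Convert: 5/10 and 4/10
Difference = |5 - 4|/10 = 1/10
Simplified = 1/10

1/10


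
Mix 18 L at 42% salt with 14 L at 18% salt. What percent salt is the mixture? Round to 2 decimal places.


Solute in mixture 1 = 42% of 18 L = 18*42/100 = 189/25 L
Solute in mixture 2 = 18% of 14 L = 14*18/100 = 63/25 L
Total solute = 189/25 + 63/25 = 252/25 L
Total volume = 18 + 14 = 32 L
Final concentration = 252/25/32 * 100 = 31.50%

31.50


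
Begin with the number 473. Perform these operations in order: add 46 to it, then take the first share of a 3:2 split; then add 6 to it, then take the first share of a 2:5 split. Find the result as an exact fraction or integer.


Start with 473.
Step 1: Add 46: 473+46=519; split 3:2 first = 519*3/5 = 1557/5
Step 2: Add 6: 1557/5+6=1587/5; split 2:5 first = 1587/5*2/7 = 3174/35
Final result = 3174/35

3174/35


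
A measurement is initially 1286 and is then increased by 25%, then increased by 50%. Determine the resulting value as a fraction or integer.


Start: 1286
Step 1: increase by 25% => multiply by 125/100
  1286 * 125/100 = 3215/2
Step 2: increase by 50% => multiply by 150/100
  3215/2 * 150/100 = 9645/4
Final value = 9645/4

9645/4


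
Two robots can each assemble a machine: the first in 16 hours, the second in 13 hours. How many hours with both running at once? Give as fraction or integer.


Rate of A = 1/16 job per hour
Rate of B = 1/13 job per hour
Combined rate = 1/16 + 1/13
Find common denominator: (13 + 16)/(16*13) = 29/208
Combined rate = 29/208 job per hour
Time together = 1 / (29/208) = 208/29 hours

208/29


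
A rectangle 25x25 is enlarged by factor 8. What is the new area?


Original dimensions: 25 x 25
Enlargement factor = 8
New width = 25 * 8 = 200
New height = 25 * 8 = 200
New area = 200 * 200 = 40000

40000


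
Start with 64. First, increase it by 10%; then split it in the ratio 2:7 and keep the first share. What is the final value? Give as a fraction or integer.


Start with 64.
Step 1: Increase by 10%: 64 * 110/100 = 352/5
Step 2: Split 2:7, first share = 352/5 * 2/9 = 704/45
Final result = 704/45

704/45


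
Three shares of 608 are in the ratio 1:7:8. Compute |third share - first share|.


Total parts = 1 + 7 + 8 = 16
Value per part = 608 / 16 = 38
Shares: 1*38=38, 7*38=266, 8*38=304
Third share = 304, first share = 38
Difference = |304 - 38| = 266

266


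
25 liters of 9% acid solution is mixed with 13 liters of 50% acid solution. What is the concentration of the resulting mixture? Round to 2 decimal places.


Solute in mixture 1 = 9% of 25 L = 25*9/100 = 9/4 L
Solute in mixture 2 = 50% of 13 L = 13*50/100 = 13/2 L
Total solute = 9/4 + 13/2 = 35/4 L
Total volume = 25 + 13 = 38 L
Final concentration = 35/4/38 * 100 = 23.03%

23.03


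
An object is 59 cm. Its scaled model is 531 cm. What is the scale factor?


Original length = 59 cm
Scaled length = 531 cm
Scale factor = 531 / 59
= 9

9


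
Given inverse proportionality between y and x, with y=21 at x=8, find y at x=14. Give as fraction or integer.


Inverse proportion: y = k/x
Find k: k = 8 * 21 = 168
Compute y at x=14: y = 168/14
y = 12

12


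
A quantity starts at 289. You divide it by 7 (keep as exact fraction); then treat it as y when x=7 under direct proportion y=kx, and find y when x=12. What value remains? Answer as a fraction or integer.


Start with 289.
Step 1: Divide by 7: 289 / 7 = 289/7
Step 2: Direct prop: k = (289/7)/7; new y = k*12 = 289/7*12/7 = 3468/49
Final result = 3468/49

3468/49


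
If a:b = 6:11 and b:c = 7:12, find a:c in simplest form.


Given a:b = 6:11 and b:c = 7:12
Make b consistent. Multiply first ratio by 7: a:b = 42:77
Multiply second ratio by 11: b:c = 77:132
Now b = 77 in both, so a:b:c = 42:77:132
Therefore a:c = 42:132
Simplify by GCD: a:c = 7:22

7:22


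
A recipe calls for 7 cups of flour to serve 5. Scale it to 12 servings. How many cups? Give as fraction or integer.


Original: 7 cups for 5 servings
Target servings = 12
Scaling factor = 12/5
New amount = 7 * 12/5
= 84/5
= 84/5 cups

84/5


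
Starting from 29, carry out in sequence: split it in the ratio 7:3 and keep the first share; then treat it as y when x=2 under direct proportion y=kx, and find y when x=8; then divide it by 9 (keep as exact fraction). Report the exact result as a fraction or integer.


Start with 29.
Step 1: Split 7:3, first share = 29 * 7/10 = 203/10
Step 2: Direct prop: k = (203/10)/2; new y = k*8 = 203/10*8/2 = 406/5
Step 3: Divide by 9: 406/5 / 9 = 406/45
Final result = 406/45

406/45


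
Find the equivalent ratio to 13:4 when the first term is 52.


Original ratio: 13:4
First term target: 52
Scale factor = 52 / 13 = 4
Multiply second term: 4 * 4 = 16
Equivalent ratio = 52:16

52:16


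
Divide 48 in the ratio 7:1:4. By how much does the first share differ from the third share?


Total parts = 7 + 1 + 4 = 12
Value per part = 48 / 12 = 4
Shares: 7*4=28, 1*4=4, 4*4=16
First share = 28, third share = 16
Difference = |28 - 16| = 12

12


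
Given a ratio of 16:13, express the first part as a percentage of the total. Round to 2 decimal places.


Total parts = 16 + 13 = 29
First part fraction = 16/29
Percentage = (16/29) * 100
= 0.551724 * 100
= 55.17%

55.17


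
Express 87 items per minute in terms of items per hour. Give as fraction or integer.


Converting from per minute to per hour
Rate = 87 items per minute
Multiply by 60: 87 * 60
= 5220 items per hour

5220


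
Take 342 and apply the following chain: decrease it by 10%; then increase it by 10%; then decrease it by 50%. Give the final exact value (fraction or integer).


Start with 342.
Step 1: Decrease by 10%: 342 * 90/100 = 1539/5
Step 2: Increase by 10%: 1539/5 * 110/100 = 16929/50
Step 3: Decrease by 50%: 16929/50 * 50/100 = 16929/100
Final result = 16929/100

16929/100


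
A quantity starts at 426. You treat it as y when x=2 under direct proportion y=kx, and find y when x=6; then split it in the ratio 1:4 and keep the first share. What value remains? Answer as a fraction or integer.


Start with 426.
Step 1: Direct prop: k = (426)/2; new y = k*6 = 426*6/2 = 1278
Step 2: Split 1:4, first share = 1278 * 1/5 = 1278/5
Final result = 1278/5

1278/5


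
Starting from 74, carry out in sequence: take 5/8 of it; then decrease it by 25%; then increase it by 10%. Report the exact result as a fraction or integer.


Start with 74.
Step 1: Take 5/8: 74 * 5/8 = 185/4
Step 2: Decrease by 25%: 185/4 * 75/100 = 555/16
Step 3: Increase by 10%: 555/16 * 110/100 = 1221/32
Final result = 1221/32

1221/32


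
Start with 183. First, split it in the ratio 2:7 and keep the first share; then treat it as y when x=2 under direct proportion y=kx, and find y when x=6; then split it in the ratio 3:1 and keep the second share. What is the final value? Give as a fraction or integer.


Start with 183.
Step 1: Split 2:7, first share = 183 * 2/9 = 122/3
Step 2: Direct prop: k = (122/3)/2; new y = k*6 = 122/3*6/2 = 122
Step 3: Split 3:1, second share = 122 * 1/4 = 61/2
Final result = 61/2

61/2


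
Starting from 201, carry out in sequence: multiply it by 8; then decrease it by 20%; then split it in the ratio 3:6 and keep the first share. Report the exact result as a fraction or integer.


Start with 201.
Step 1: Multiply by 8: 201 * 8 = 1608
Step 2: Decrease by 20%: 1608 * 80/100 = 6432/5
Step 3: Split 3:6, first share = 6432/5 * 3/9 = 2144/5
Final result = 2144/5

2144/5


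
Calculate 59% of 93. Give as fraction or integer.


Compute 59% of 93
Convert percentage: 59% = 59/100
Multiply: 93 * 59/100
= 5487/100
= 5487/100

5487/100


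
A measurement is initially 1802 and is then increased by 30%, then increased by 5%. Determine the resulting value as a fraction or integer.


Start: 1802
Step 1: increase by 30% => multiply by 130/100
  1802 * 130/100 = 11713/5
Step 2: increase by 5% => multiply by 105/100
  11713/5 * 105/100 = 245973/100
Final value = 245973/100

245973/100


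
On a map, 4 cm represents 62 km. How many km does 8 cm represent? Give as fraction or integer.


Map scale: 4 cm = 62 km
Measured distance on map = 8 cm
Set up proportion: 8 * 62 / 4
= 496 / 4
= 124 km

124


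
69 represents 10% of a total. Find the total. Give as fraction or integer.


Given: 69 is 10% of the whole
Set up: 69 = 10/100 * whole
whole = 69 * 100 / 10
whole = 6900 / 10
whole = 690

690


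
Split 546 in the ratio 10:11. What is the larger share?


Total parts = 10 + 11 = 21
Value per part = 546 / 21 = 26
First share = 10 * 26 = 260
Second share = 11 * 26 = 286
Larger share = 286

286


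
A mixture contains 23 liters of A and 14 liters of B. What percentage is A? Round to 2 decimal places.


Volume of A = 23 L
Volume of B = 14 L
Total volume = 23 + 14 = 37 L
Percentage of A = (23/37) * 100
= 62.16%

62.16


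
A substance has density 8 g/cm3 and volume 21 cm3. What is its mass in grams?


Using mass = density * volume
Density = 8 g/cm3
Volume = 21 cm3
Mass = 8 * 21
= 168 g

168


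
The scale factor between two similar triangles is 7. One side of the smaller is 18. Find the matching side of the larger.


Similar triangles have proportional sides
Scale factor = 7
Smaller side = 18
Corresponding larger side = 18 * 7
= 126

126


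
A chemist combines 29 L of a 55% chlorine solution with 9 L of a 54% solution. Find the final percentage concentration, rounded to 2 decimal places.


Solute in mixture 1 = 55% of 29 L = 29*55/100 = 319/20 L
Solute in mixture 2 = 54% of 9 L = 9*54/100 = 243/50 L
Total solute = 319/20 + 243/50 = 2081/100 L
Total volume = 29 + 9 = 38 L
Final concentration = 2081/100/38 * 100 = 54.76%

54.76


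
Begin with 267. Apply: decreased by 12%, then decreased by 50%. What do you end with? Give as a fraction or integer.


Start: 267
Step 1: decrease by 12% => multiply by 88/100
  267 * 88/100 = 5874/25
Step 2: decrease by 50% => multiply by 50/100
  5874/25 * 50/100 = 2937/25
Final value = 2937/25

2937/25


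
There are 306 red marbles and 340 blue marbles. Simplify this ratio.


Find GCD(306, 340)
GCD = 34
Divide both by 34: 306/34 = 9, 340/34 = 10
Simplified ratio = 9:10

9:10


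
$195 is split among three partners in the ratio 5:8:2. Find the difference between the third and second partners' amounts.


Total parts = 5 + 8 + 2 = 15
Value per part = 195 / 15 = 13
Shares: 5*13=65, 8*13=104, 2*13=26
Third share = 26, second share = 104
Difference = |26 - 104| = 78

78


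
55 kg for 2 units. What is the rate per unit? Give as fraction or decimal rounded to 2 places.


Total kg = 55
Number of units = 2
Unit rate = 55 / 2
= 27.50 kg per unit

27.50


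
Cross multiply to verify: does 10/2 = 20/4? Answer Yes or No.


Cross multiply to check 10/2 = 20/4
Left cross product: 10 * 4 = 40
Right cross product: 2 * 20 = 40
40 = 40
Equal, so proportions match => Yes

Yes


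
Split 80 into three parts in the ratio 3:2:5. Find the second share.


Ratio = 3:2:5
Total parts = 3 + 2 + 5 = 10
Value per part = 80 / 10 = 8
First share = 3 * 8 = 24
Middle share = 2 * 8 = 16
Third share = 5 * 8 = 40

16


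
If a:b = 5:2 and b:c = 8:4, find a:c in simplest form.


Given a:b = 5:2 and b:c = 8:4
Make b consistent. Multiply first ratio by 8: a:b = 40:16
Multiply second ratio by 2: b:c = 16:8
Now b = 16 in both, so a:b:c = 40:16:8
Therefore a:c = 40:8
Simplify by GCD: a:c = 5:1

5:1


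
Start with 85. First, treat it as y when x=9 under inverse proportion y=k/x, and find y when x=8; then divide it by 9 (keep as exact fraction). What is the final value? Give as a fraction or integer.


Start with 85.
Step 1: Inverse prop: k = (85)*9; new y = k/8 = 85*9/8 = 765/8
Step 2: Divide by 9: 765/8 / 9 = 85/8
Final result = 85/8

85/8


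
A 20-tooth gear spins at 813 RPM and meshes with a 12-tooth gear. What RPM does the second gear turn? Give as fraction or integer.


Gear ratio: teeth_A * RPM_A = teeth_B * RPM_B
20 * 813 = 12 * RPM_B
16260 = 12 * RPM_B
RPM_B = 16260 / 12
RPM_B = 1355

1355


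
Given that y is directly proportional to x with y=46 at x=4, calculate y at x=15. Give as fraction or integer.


Direct proportion: y = kx
Find k: k = 46/4 = 23/2
Compute y at x=15: y = 23/2 * 15
y = 345/2

345/2


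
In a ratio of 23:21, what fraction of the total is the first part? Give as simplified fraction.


Total parts = 23 + 21 = 44
First part fraction = 23/44
Simplify: 23/44 = 23/44

23/44


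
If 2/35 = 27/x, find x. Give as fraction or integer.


Setting up: 2/35 = 27/x
Cross multiply: 2 * x = 35 * 27
2x = 945
x = 945/2
x = 945/2

945/2


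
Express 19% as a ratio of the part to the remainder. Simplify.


Part = 19%, Remainder = 81%
Ratio = 19:81
GCD(19, 81) = 1
Simplify: 19:81 = 19:81

19:81


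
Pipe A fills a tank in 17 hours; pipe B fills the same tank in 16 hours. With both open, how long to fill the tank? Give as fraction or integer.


Rate of A = 1/17 job per hour
Rate of B = 1/16 job per hour
Combined rate = 1/17 + 1/16
Find common denominator: (16 + 17)/(17*16) = 33/272
Combined rate = 33/272 job per hour
Time together = 1 / (33/272) = 272/33 hours

272/33


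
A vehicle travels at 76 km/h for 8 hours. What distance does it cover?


Using distance = speed * time
Speed = 76 km/h
Time = 8 hours
Distance = 76 * 8
= 608 km

608


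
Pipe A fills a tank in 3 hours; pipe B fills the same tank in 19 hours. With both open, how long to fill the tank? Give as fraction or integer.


Rate of A = 1/3 job per hour
Rate of B = 1/19 job per hour
Combined rate = 1/3 + 1/19
Find common denominator: (19 + 3)/(3*19) = 22/57
Combined rate = 22/57 job per hour
Time together = 1 / (22/57) = 57/22 hours

57/22


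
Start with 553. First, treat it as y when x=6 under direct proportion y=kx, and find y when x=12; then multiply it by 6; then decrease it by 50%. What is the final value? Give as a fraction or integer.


Start with 553.
Step 1: Direct prop: k = (553)/6; new y = k*12 = 553*12/6 = 1106
Step 2: Multiply by 6: 1106 * 6 = 6636
Step 3: Decrease by 50%: 6636 * 50/100 = 3318
Final result = 3318

3318


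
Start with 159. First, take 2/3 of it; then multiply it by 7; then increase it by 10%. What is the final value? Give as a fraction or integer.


Start with 159.
Step 1: Take 2/3: 159 * 2/3 = 106
Step 2: Multiply by 7: 106 * 7 = 742
Step 3: Increase by 10%: 742 * 110/100 = 4081/5
Final result = 4081/5

4081/5


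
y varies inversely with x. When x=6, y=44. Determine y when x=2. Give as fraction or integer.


Inverse proportion: y = k/x
Find k: k = 6 * 44 = 264
Compute y at x=2: y = 264/2
y = 132

132


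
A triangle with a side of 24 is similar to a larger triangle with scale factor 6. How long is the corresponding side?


Similar triangles have proportional sides
Scale factor = 6
Smaller side = 24
Corresponding larger side = 24 * 6
= 144

144


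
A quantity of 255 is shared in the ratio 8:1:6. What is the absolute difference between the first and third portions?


Total parts = 8 + 1 + 6 = 15
Value per part = 255 / 15 = 17
Shares: 8*17=136, 1*17=17, 6*17=102
First share = 136, third share = 102
Difference = |136 - 102| = 34

34


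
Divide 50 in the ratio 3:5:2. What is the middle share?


Ratio = 3:5:2
Total parts = 3 + 5 + 2 = 10
Value per part = 50 / 10 = 5
First share = 3 * 5 = 15
Middle share = 5 * 5 = 25
Third share = 2 * 5 = 10

25


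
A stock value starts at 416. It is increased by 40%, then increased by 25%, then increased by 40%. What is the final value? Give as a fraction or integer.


Start: 416
Step 1: increase by 40% => multiply by 140/100
  416 * 140/100 = 2912/5
Step 2: increase by 25% => multiply by 125/100
  2912/5 * 125/100 = 728
Step 3: increase by 40% => multiply by 140/100
  728 * 140/100 = 5096/5
Final value = 5096/5

5096/5


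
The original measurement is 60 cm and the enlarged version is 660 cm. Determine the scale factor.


Original length = 60 cm
Scaled length = 660 cm
Scale factor = 660 / 60
= 11

11


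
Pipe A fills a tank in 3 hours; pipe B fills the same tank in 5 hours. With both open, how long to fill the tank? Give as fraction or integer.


Rate of A = 1/3 job per hour
Rate of B = 1/5 job per hour
Combined rate = 1/3 + 1/5
Find common denominator: (5 + 3)/(3*5) = 8/15
Combined rate = 8/15 job per hour
Time together = 1 / (8/15) = 15/8 hours

15/8


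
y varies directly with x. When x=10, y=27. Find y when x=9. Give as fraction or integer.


Direct proportion: y = kx
Find k: k = 27/10 = 27/10
Compute y at x=9: y = 27/10 * 9
y = 243/10

243/10


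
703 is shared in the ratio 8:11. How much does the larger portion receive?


Total parts = 8 + 11 = 19
Value per part = 703 / 19 = 37
First share = 8 * 37 = 296
Second share = 11 * 37 = 407
Larger share = 407

407


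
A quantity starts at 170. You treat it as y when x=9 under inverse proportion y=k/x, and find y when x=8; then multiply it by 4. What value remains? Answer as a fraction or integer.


Start with 170.
Step 1: Inverse prop: k = (170)*9; new y = k/8 = 170*9/8 = 765/4
Step 2: Multiply by 4: 765/4 * 4 = 765
Final result = 765

765


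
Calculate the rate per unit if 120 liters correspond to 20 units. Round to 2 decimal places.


Total liters = 120
Number of units = 20
Unit rate = 120 / 20
= 6 liters per unit

6


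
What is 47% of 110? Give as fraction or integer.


Compute 47% of 110
Convert percentage: 47% = 47/100
Multiply: 110 * 47/100
= 5170/100
= 517/10

517/10


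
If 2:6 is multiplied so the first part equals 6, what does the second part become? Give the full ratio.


Original ratio: 2:6
First term target: 6
Scale factor = 6 / 2 = 3
Multiply second term: 6 * 3 = 18
Equivalent ratio = 6:18

6:18


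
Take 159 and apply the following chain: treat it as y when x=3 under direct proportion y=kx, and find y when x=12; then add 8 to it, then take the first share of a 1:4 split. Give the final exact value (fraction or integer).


Start with 159.
Step 1: Direct prop: k = (159)/3; new y = k*12 = 159*12/3 = 636
Step 2: Add 8: 636+8=644; split 1:4 first = 644*1/5 = 644/5
Final result = 644/5

644/5


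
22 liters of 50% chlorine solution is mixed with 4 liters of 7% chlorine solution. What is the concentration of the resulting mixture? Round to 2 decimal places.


Solute in mixture 1 = 50% of 22 L = 22*50/100 = 11 L
Solute in mixture 2 = 7% of 4 L = 4*7/100 = 7/25 L
Total solute = 11 + 7/25 = 282/25 L
Total volume = 22 + 4 = 26 L
Final concentration = 282/25/26 * 100 = 43.38%

43.38


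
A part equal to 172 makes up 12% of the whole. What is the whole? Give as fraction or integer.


Given: 172 is 12% of the whole
Set up: 172 = 12/100 * whole
whole = 172 * 100 / 12
whole = 17200 / 12
whole = 4300/3

4300/3


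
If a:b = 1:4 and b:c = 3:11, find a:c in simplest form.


Given a:b = 1:4 and b:c = 3:11
Make b consistent. Multiply first ratio by 3: a:b = 3:12
Multiply second ratio by 4: b:c = 12:44
Now b = 12 in both, so a:b:c = 3:12:44
Therefore a:c = 3:44
Simplify by GCD: a:c = 3:44

3:44


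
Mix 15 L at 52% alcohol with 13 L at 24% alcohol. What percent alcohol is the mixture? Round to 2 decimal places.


Solute in mixture 1 = 52% of 15 L = 15*52/100 = 39/5 L
Solute in mixture 2 = 24% of 13 L = 13*24/100 = 78/25 L
Total solute = 39/5 + 78/25 = 273/25 L
Total volume = 15 + 13 = 28 L
Final concentration = 273/25/28 * 100 = 39.00%

39.00


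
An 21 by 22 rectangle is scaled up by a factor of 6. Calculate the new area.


Original dimensions: 21 x 22
Enlargement factor = 6
New width = 21 * 6 = 126
New height = 22 * 6 = 132
New area = 126 * 132 = 16632

16632


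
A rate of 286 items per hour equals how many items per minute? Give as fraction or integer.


Converting from per hour to per minute
Rate = 286 items per hour
Divide by 60: 286/60
= 143/30 items per minute

143/30


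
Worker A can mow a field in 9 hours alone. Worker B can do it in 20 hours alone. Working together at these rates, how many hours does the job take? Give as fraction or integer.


Rate of A = 1/9 job per hour
Rate of B = 1/20 job per hour
Combined rate = 1/9 + 1/20
Find common denominator: (20 + 9)/(9*20) = 29/180
Combined rate = 29/180 job per hour
Time together = 1 / (29/180) = 180/29 hours

180/29


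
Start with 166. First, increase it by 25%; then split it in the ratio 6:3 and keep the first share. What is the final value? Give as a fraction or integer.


Start with 166.
Step 1: Increase by 25%: 166 * 125/100 = 415/2
Step 2: Split 6:3, first share = 415/2 * 6/9 = 415/3
Final result = 415/3

415/3


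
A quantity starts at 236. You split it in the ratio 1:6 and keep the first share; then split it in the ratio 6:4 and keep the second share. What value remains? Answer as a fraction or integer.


Start with 236.
Step 1: Split 1:6, first share = 236 * 1/7 = 236/7
Step 2: Split 6:4, second share = 236/7 * 4/10 = 472/35
Final result = 472/35

472/35


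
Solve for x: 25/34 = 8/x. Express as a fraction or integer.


Setting up: 25/34 = 8/x
Cross multiply: 25 * x = 34 * 8
25x = 272
x = 272/25
x = 272/25

272/25


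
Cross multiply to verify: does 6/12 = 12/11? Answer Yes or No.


Cross multiply to check 6/12 = 12/11
Left cross product: 6 * 11 = 66
Right cross product: 12 * 12 = 144
66 != 144
Not equal, so proportions differ => No

No


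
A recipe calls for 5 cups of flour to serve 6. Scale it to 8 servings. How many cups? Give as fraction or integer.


Original: 5 cups for 6 servings
Target servings = 8
Scaling factor = 8/6
New amount = 5 * 8/6
= 40/6
= 20/3 cups

20/3


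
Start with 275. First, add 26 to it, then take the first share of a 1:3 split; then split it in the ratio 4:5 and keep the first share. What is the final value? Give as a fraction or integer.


Start with 275.
Step 1: Add 26: 275+26=301; split 1:3 first = 301*1/4 = 301/4
Step 2: Split 4:5, first share = 301/4 * 4/9 = 301/9
Final result = 301/9

301/9


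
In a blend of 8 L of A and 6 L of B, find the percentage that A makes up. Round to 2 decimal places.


Volume of A = 8 L
Volume of B = 6 L
Total volume = 8 + 6 = 14 L
Percentage of A = (8/14) * 100
= 57.14%

57.14


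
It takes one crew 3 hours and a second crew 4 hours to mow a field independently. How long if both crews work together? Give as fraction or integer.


Rate of A = 1/3 job per hour
Rate of B = 1/4 job per hour
Combined rate = 1/3 + 1/4
Find common denominator: (4 + 3)/(3*4) = 7/12
Combined rate = 7/12 job per hour
Time together = 1 / (7/12) = 12/7 hours

12/7


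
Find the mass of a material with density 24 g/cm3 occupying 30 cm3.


Using mass = density * volume
Density = 24 g/cm3
Volume = 30 cm3
Mass = 24 * 30
= 720 g

720


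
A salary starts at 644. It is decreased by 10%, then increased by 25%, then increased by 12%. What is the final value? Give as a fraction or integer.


Start: 644
Step 1: decrease by 10% => multiply by 90/100
  644 * 90/100 = 2898/5
Step 2: increase by 25% => multiply by 125/100
  2898/5 * 125/100 = 1449/2
Step 3: increase by 12% => multiply by 112/100
  1449/2 * 112/100 = 20286/25
Final value = 20286/25

20286/25


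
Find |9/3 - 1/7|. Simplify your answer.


Simplify: 9/3 = 3 and 1/7 = 1/7
Find common denominator: LCD = 7
Convert: 21/7 and 1/7
Difference = |21 - 1|/7 = 20/7
Simplified = 20/7

20/7


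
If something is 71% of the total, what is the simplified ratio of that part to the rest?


Part = 71%, Remainder = 29%
Ratio = 71:29
GCD(71, 29) = 1
Simplify: 71:29 = 71:29

71:29


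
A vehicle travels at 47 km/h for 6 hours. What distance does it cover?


Using distance = speed * time
Speed = 47 km/h
Time = 6 hours
Distance = 47 * 6
= 282 km

282


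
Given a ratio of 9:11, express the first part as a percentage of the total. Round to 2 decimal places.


Total parts = 9 + 11 = 20
First part fraction = 9/20
Percentage = (9/20) * 100
= 0.45 * 100
= 45.00%

45.00


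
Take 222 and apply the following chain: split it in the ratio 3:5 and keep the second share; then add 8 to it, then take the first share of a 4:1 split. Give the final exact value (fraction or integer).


Start with 222.
Step 1: Split 3:5, second share = 222 * 5/8 = 555/4
Step 2: Add 8: 555/4+8=587/4; split 4:1 first = 587/4*4/5 = 587/5
Final result = 587/5

587/5


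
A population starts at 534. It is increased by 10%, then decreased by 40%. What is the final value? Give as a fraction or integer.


Start: 534
Step 1: increase by 10% => multiply by 110/100
  534 * 110/100 = 2937/5
Step 2: decrease by 40% => multiply by 60/100
  2937/5 * 60/100 = 8811/25
Final value = 8811/25

8811/25


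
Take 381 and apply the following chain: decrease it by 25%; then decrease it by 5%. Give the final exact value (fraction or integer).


Start with 381.
Step 1: Decrease by 25%: 381 * 75/100 = 1143/4
Step 2: Decrease by 5%: 1143/4 * 95/100 = 21717/80
Final result = 21717/80

21717/80


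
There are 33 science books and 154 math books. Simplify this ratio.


Find GCD(33, 154)
GCD = 11
Divide both by 11: 33/11 = 3, 154/11 = 14
Simplified ratio = 3:14

3:14


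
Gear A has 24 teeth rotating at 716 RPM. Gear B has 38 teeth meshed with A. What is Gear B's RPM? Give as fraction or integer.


Gear ratio: teeth_A * RPM_A = teeth_B * RPM_B
24 * 716 = 38 * RPM_B
17184 = 38 * RPM_B
RPM_B = 17184 / 38
RPM_B = 8592/19

8592/19


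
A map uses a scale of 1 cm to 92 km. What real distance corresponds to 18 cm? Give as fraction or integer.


Map scale: 1 cm = 92 km
Measured distance on map = 18 cm
Set up proportion: 18 * 92 / 1
= 1656 / 1
= 1656 km

1656


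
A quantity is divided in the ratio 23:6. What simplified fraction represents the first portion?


Total parts = 23 + 6 = 29
First part fraction = 23/29
Simplify: 23/29 = 23/29

23/29


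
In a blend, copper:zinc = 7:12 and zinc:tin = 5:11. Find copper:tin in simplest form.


Given a:b = 7:12 and b:c = 5:11
Make b consistent. Multiply first ratio by 5: a:b = 35:60
Multiply second ratio by 12: b:c = 60:132
Now b = 60 in both, so a:b:c = 35:60:132
Therefore a:c = 35:132
Simplify by GCD: a:c = 35:132

35:132


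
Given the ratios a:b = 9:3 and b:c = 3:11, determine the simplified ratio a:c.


Given a:b = 9:3 and b:c = 3:11
Make b consistent. Multiply first ratio by 3: a:b = 27:9
Multiply second ratio by 3: b:c = 9:33
Now b = 9 in both, so a:b:c = 27:9:33
Therefore a:c = 27:33
Simplify by GCD: a:c = 9:11

9:11


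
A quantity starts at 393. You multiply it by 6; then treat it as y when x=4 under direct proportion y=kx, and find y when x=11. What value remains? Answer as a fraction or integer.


Start with 393.
Step 1: Multiply by 6: 393 * 6 = 2358
Step 2: Direct prop: k = (2358)/4; new y = k*11 = 2358*11/4 = 12969/2
Final result = 12969/2

12969/2


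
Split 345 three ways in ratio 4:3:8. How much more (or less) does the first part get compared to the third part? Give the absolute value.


Total parts = 4 + 3 + 8 = 15
Value per part = 345 / 15 = 23
Shares: 4*23=92, 3*23=69, 8*23=184
First share = 92, third share = 184
Difference = |92 - 184| = 92

92
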